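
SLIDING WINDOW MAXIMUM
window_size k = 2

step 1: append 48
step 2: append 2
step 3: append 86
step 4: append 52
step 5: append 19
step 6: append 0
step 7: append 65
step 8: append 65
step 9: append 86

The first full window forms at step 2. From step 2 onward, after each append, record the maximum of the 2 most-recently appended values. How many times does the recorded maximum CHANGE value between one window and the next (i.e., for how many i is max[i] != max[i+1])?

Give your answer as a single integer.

step 1: append 48 -> window=[48] (not full yet)
step 2: append 2 -> window=[48, 2] -> max=48
step 3: append 86 -> window=[2, 86] -> max=86
step 4: append 52 -> window=[86, 52] -> max=86
step 5: append 19 -> window=[52, 19] -> max=52
step 6: append 0 -> window=[19, 0] -> max=19
step 7: append 65 -> window=[0, 65] -> max=65
step 8: append 65 -> window=[65, 65] -> max=65
step 9: append 86 -> window=[65, 86] -> max=86
Recorded maximums: 48 86 86 52 19 65 65 86
Changes between consecutive maximums: 5

Answer: 5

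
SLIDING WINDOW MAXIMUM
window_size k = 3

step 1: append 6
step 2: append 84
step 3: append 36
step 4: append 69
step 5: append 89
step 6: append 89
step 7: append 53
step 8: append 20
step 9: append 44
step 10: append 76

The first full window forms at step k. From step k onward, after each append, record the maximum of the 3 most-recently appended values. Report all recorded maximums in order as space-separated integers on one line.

step 1: append 6 -> window=[6] (not full yet)
step 2: append 84 -> window=[6, 84] (not full yet)
step 3: append 36 -> window=[6, 84, 36] -> max=84
step 4: append 69 -> window=[84, 36, 69] -> max=84
step 5: append 89 -> window=[36, 69, 89] -> max=89
step 6: append 89 -> window=[69, 89, 89] -> max=89
step 7: append 53 -> window=[89, 89, 53] -> max=89
step 8: append 20 -> window=[89, 53, 20] -> max=89
step 9: append 44 -> window=[53, 20, 44] -> max=53
step 10: append 76 -> window=[20, 44, 76] -> max=76

Answer: 84 84 89 89 89 89 53 76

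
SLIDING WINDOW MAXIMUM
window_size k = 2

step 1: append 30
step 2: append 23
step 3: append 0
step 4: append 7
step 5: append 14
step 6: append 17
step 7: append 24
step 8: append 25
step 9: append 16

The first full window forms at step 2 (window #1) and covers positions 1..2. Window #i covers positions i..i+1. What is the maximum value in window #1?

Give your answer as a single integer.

step 1: append 30 -> window=[30] (not full yet)
step 2: append 23 -> window=[30, 23] -> max=30
Window #1 max = 30

Answer: 30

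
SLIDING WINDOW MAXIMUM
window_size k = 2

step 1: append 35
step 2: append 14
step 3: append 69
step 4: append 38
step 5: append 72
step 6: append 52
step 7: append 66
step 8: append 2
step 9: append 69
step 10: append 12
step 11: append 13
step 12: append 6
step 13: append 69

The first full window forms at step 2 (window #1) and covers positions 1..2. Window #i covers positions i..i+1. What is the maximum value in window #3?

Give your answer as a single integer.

step 1: append 35 -> window=[35] (not full yet)
step 2: append 14 -> window=[35, 14] -> max=35
step 3: append 69 -> window=[14, 69] -> max=69
step 4: append 38 -> window=[69, 38] -> max=69
Window #3 max = 69

Answer: 69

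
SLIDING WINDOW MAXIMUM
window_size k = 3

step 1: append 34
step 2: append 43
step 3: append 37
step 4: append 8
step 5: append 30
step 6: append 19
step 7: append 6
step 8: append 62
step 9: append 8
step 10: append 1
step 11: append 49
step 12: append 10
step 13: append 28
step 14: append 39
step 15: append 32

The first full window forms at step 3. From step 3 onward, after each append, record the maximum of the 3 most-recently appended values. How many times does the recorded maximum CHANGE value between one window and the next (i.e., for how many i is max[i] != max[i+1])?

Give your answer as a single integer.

Answer: 5

Derivation:
step 1: append 34 -> window=[34] (not full yet)
step 2: append 43 -> window=[34, 43] (not full yet)
step 3: append 37 -> window=[34, 43, 37] -> max=43
step 4: append 8 -> window=[43, 37, 8] -> max=43
step 5: append 30 -> window=[37, 8, 30] -> max=37
step 6: append 19 -> window=[8, 30, 19] -> max=30
step 7: append 6 -> window=[30, 19, 6] -> max=30
step 8: append 62 -> window=[19, 6, 62] -> max=62
step 9: append 8 -> window=[6, 62, 8] -> max=62
step 10: append 1 -> window=[62, 8, 1] -> max=62
step 11: append 49 -> window=[8, 1, 49] -> max=49
step 12: append 10 -> window=[1, 49, 10] -> max=49
step 13: append 28 -> window=[49, 10, 28] -> max=49
step 14: append 39 -> window=[10, 28, 39] -> max=39
step 15: append 32 -> window=[28, 39, 32] -> max=39
Recorded maximums: 43 43 37 30 30 62 62 62 49 49 49 39 39
Changes between consecutive maximums: 5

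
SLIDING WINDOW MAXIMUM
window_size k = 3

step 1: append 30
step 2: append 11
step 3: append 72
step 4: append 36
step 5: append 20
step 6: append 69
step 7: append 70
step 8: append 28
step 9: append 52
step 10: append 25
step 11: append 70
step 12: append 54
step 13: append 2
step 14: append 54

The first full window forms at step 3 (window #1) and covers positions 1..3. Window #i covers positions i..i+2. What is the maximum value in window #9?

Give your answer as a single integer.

Answer: 70

Derivation:
step 1: append 30 -> window=[30] (not full yet)
step 2: append 11 -> window=[30, 11] (not full yet)
step 3: append 72 -> window=[30, 11, 72] -> max=72
step 4: append 36 -> window=[11, 72, 36] -> max=72
step 5: append 20 -> window=[72, 36, 20] -> max=72
step 6: append 69 -> window=[36, 20, 69] -> max=69
step 7: append 70 -> window=[20, 69, 70] -> max=70
step 8: append 28 -> window=[69, 70, 28] -> max=70
step 9: append 52 -> window=[70, 28, 52] -> max=70
step 10: append 25 -> window=[28, 52, 25] -> max=52
step 11: append 70 -> window=[52, 25, 70] -> max=70
Window #9 max = 70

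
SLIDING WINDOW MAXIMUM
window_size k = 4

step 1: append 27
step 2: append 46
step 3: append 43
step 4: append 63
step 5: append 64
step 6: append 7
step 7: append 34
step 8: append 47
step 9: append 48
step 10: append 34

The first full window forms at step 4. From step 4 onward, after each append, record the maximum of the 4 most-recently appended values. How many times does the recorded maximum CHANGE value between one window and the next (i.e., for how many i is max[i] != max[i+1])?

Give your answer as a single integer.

Answer: 2

Derivation:
step 1: append 27 -> window=[27] (not full yet)
step 2: append 46 -> window=[27, 46] (not full yet)
step 3: append 43 -> window=[27, 46, 43] (not full yet)
step 4: append 63 -> window=[27, 46, 43, 63] -> max=63
step 5: append 64 -> window=[46, 43, 63, 64] -> max=64
step 6: append 7 -> window=[43, 63, 64, 7] -> max=64
step 7: append 34 -> window=[63, 64, 7, 34] -> max=64
step 8: append 47 -> window=[64, 7, 34, 47] -> max=64
step 9: append 48 -> window=[7, 34, 47, 48] -> max=48
step 10: append 34 -> window=[34, 47, 48, 34] -> max=48
Recorded maximums: 63 64 64 64 64 48 48
Changes between consecutive maximums: 2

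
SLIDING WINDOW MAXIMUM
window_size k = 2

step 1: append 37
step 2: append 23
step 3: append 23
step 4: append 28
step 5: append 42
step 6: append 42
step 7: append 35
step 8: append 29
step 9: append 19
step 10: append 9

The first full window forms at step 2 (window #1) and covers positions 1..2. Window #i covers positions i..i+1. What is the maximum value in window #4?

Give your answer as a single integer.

step 1: append 37 -> window=[37] (not full yet)
step 2: append 23 -> window=[37, 23] -> max=37
step 3: append 23 -> window=[23, 23] -> max=23
step 4: append 28 -> window=[23, 28] -> max=28
step 5: append 42 -> window=[28, 42] -> max=42
Window #4 max = 42

Answer: 42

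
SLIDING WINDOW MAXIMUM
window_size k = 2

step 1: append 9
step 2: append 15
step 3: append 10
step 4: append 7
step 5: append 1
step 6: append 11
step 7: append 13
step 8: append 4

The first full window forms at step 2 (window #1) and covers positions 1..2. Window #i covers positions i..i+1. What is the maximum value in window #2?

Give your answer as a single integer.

step 1: append 9 -> window=[9] (not full yet)
step 2: append 15 -> window=[9, 15] -> max=15
step 3: append 10 -> window=[15, 10] -> max=15
Window #2 max = 15

Answer: 15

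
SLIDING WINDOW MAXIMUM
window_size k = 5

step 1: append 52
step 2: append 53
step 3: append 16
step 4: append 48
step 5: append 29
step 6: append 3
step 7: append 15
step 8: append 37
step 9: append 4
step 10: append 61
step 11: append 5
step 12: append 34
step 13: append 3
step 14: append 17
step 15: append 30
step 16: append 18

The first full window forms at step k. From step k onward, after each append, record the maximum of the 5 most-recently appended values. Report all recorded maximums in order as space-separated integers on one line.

step 1: append 52 -> window=[52] (not full yet)
step 2: append 53 -> window=[52, 53] (not full yet)
step 3: append 16 -> window=[52, 53, 16] (not full yet)
step 4: append 48 -> window=[52, 53, 16, 48] (not full yet)
step 5: append 29 -> window=[52, 53, 16, 48, 29] -> max=53
step 6: append 3 -> window=[53, 16, 48, 29, 3] -> max=53
step 7: append 15 -> window=[16, 48, 29, 3, 15] -> max=48
step 8: append 37 -> window=[48, 29, 3, 15, 37] -> max=48
step 9: append 4 -> window=[29, 3, 15, 37, 4] -> max=37
step 10: append 61 -> window=[3, 15, 37, 4, 61] -> max=61
step 11: append 5 -> window=[15, 37, 4, 61, 5] -> max=61
step 12: append 34 -> window=[37, 4, 61, 5, 34] -> max=61
step 13: append 3 -> window=[4, 61, 5, 34, 3] -> max=61
step 14: append 17 -> window=[61, 5, 34, 3, 17] -> max=61
step 15: append 30 -> window=[5, 34, 3, 17, 30] -> max=34
step 16: append 18 -> window=[34, 3, 17, 30, 18] -> max=34

Answer: 53 53 48 48 37 61 61 61 61 61 34 34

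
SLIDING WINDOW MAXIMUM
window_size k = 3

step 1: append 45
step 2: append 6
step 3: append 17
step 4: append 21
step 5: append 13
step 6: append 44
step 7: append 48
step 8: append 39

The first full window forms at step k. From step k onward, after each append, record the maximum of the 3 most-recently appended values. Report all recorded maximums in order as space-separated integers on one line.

Answer: 45 21 21 44 48 48

Derivation:
step 1: append 45 -> window=[45] (not full yet)
step 2: append 6 -> window=[45, 6] (not full yet)
step 3: append 17 -> window=[45, 6, 17] -> max=45
step 4: append 21 -> window=[6, 17, 21] -> max=21
step 5: append 13 -> window=[17, 21, 13] -> max=21
step 6: append 44 -> window=[21, 13, 44] -> max=44
step 7: append 48 -> window=[13, 44, 48] -> max=48
step 8: append 39 -> window=[44, 48, 39] -> max=48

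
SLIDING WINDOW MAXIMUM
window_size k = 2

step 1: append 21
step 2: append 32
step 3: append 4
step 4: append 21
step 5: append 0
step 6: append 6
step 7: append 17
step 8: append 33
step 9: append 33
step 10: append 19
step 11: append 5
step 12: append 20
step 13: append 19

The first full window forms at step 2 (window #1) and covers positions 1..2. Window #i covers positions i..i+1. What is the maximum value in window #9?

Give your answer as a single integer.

Answer: 33

Derivation:
step 1: append 21 -> window=[21] (not full yet)
step 2: append 32 -> window=[21, 32] -> max=32
step 3: append 4 -> window=[32, 4] -> max=32
step 4: append 21 -> window=[4, 21] -> max=21
step 5: append 0 -> window=[21, 0] -> max=21
step 6: append 6 -> window=[0, 6] -> max=6
step 7: append 17 -> window=[6, 17] -> max=17
step 8: append 33 -> window=[17, 33] -> max=33
step 9: append 33 -> window=[33, 33] -> max=33
step 10: append 19 -> window=[33, 19] -> max=33
Window #9 max = 33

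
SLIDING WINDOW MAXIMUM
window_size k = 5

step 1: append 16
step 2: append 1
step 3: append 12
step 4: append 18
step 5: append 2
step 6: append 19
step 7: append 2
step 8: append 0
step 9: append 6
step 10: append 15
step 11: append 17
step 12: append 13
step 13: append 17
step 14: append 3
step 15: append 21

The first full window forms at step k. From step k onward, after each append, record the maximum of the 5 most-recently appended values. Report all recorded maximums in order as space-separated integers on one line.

Answer: 18 19 19 19 19 19 17 17 17 17 21

Derivation:
step 1: append 16 -> window=[16] (not full yet)
step 2: append 1 -> window=[16, 1] (not full yet)
step 3: append 12 -> window=[16, 1, 12] (not full yet)
step 4: append 18 -> window=[16, 1, 12, 18] (not full yet)
step 5: append 2 -> window=[16, 1, 12, 18, 2] -> max=18
step 6: append 19 -> window=[1, 12, 18, 2, 19] -> max=19
step 7: append 2 -> window=[12, 18, 2, 19, 2] -> max=19
step 8: append 0 -> window=[18, 2, 19, 2, 0] -> max=19
step 9: append 6 -> window=[2, 19, 2, 0, 6] -> max=19
step 10: append 15 -> window=[19, 2, 0, 6, 15] -> max=19
step 11: append 17 -> window=[2, 0, 6, 15, 17] -> max=17
step 12: append 13 -> window=[0, 6, 15, 17, 13] -> max=17
step 13: append 17 -> window=[6, 15, 17, 13, 17] -> max=17
step 14: append 3 -> window=[15, 17, 13, 17, 3] -> max=17
step 15: append 21 -> window=[17, 13, 17, 3, 21] -> max=21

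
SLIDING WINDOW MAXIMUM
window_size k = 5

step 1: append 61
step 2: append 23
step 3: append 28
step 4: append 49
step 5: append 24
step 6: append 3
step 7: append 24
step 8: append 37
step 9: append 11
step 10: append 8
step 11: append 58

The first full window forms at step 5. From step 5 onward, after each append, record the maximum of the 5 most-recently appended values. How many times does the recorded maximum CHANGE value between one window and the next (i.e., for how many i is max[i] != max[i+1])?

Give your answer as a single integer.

Answer: 3

Derivation:
step 1: append 61 -> window=[61] (not full yet)
step 2: append 23 -> window=[61, 23] (not full yet)
step 3: append 28 -> window=[61, 23, 28] (not full yet)
step 4: append 49 -> window=[61, 23, 28, 49] (not full yet)
step 5: append 24 -> window=[61, 23, 28, 49, 24] -> max=61
step 6: append 3 -> window=[23, 28, 49, 24, 3] -> max=49
step 7: append 24 -> window=[28, 49, 24, 3, 24] -> max=49
step 8: append 37 -> window=[49, 24, 3, 24, 37] -> max=49
step 9: append 11 -> window=[24, 3, 24, 37, 11] -> max=37
step 10: append 8 -> window=[3, 24, 37, 11, 8] -> max=37
step 11: append 58 -> window=[24, 37, 11, 8, 58] -> max=58
Recorded maximums: 61 49 49 49 37 37 58
Changes between consecutive maximums: 3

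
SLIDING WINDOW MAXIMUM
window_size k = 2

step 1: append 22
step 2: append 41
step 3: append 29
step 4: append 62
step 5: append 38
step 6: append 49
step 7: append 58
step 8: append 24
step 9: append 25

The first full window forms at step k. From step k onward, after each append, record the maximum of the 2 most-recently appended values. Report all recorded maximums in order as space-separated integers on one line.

step 1: append 22 -> window=[22] (not full yet)
step 2: append 41 -> window=[22, 41] -> max=41
step 3: append 29 -> window=[41, 29] -> max=41
step 4: append 62 -> window=[29, 62] -> max=62
step 5: append 38 -> window=[62, 38] -> max=62
step 6: append 49 -> window=[38, 49] -> max=49
step 7: append 58 -> window=[49, 58] -> max=58
step 8: append 24 -> window=[58, 24] -> max=58
step 9: append 25 -> window=[24, 25] -> max=25

Answer: 41 41 62 62 49 58 58 25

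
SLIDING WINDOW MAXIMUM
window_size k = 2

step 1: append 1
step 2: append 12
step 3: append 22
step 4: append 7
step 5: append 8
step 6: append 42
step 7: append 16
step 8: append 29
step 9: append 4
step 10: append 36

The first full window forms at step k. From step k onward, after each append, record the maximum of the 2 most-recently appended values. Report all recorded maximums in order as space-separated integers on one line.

step 1: append 1 -> window=[1] (not full yet)
step 2: append 12 -> window=[1, 12] -> max=12
step 3: append 22 -> window=[12, 22] -> max=22
step 4: append 7 -> window=[22, 7] -> max=22
step 5: append 8 -> window=[7, 8] -> max=8
step 6: append 42 -> window=[8, 42] -> max=42
step 7: append 16 -> window=[42, 16] -> max=42
step 8: append 29 -> window=[16, 29] -> max=29
step 9: append 4 -> window=[29, 4] -> max=29
step 10: append 36 -> window=[4, 36] -> max=36

Answer: 12 22 22 8 42 42 29 29 36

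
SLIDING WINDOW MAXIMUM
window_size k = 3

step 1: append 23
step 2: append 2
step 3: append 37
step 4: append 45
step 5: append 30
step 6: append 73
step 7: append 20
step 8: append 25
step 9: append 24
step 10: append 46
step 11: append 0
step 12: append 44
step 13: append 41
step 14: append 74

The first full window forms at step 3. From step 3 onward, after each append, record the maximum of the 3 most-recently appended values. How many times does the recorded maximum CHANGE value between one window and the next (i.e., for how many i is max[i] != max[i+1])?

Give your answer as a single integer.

step 1: append 23 -> window=[23] (not full yet)
step 2: append 2 -> window=[23, 2] (not full yet)
step 3: append 37 -> window=[23, 2, 37] -> max=37
step 4: append 45 -> window=[2, 37, 45] -> max=45
step 5: append 30 -> window=[37, 45, 30] -> max=45
step 6: append 73 -> window=[45, 30, 73] -> max=73
step 7: append 20 -> window=[30, 73, 20] -> max=73
step 8: append 25 -> window=[73, 20, 25] -> max=73
step 9: append 24 -> window=[20, 25, 24] -> max=25
step 10: append 46 -> window=[25, 24, 46] -> max=46
step 11: append 0 -> window=[24, 46, 0] -> max=46
step 12: append 44 -> window=[46, 0, 44] -> max=46
step 13: append 41 -> window=[0, 44, 41] -> max=44
step 14: append 74 -> window=[44, 41, 74] -> max=74
Recorded maximums: 37 45 45 73 73 73 25 46 46 46 44 74
Changes between consecutive maximums: 6

Answer: 6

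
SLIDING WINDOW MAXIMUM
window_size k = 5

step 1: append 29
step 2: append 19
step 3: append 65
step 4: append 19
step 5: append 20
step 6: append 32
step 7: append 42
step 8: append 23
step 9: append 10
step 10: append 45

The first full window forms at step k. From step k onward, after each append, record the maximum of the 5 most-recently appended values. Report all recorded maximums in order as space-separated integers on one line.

step 1: append 29 -> window=[29] (not full yet)
step 2: append 19 -> window=[29, 19] (not full yet)
step 3: append 65 -> window=[29, 19, 65] (not full yet)
step 4: append 19 -> window=[29, 19, 65, 19] (not full yet)
step 5: append 20 -> window=[29, 19, 65, 19, 20] -> max=65
step 6: append 32 -> window=[19, 65, 19, 20, 32] -> max=65
step 7: append 42 -> window=[65, 19, 20, 32, 42] -> max=65
step 8: append 23 -> window=[19, 20, 32, 42, 23] -> max=42
step 9: append 10 -> window=[20, 32, 42, 23, 10] -> max=42
step 10: append 45 -> window=[32, 42, 23, 10, 45] -> max=45

Answer: 65 65 65 42 42 45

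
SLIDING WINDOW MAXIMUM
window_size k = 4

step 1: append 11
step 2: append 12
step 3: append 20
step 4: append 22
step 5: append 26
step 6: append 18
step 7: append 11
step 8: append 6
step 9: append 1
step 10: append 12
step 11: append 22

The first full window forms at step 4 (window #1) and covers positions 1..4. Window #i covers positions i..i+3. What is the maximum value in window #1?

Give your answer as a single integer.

step 1: append 11 -> window=[11] (not full yet)
step 2: append 12 -> window=[11, 12] (not full yet)
step 3: append 20 -> window=[11, 12, 20] (not full yet)
step 4: append 22 -> window=[11, 12, 20, 22] -> max=22
Window #1 max = 22

Answer: 22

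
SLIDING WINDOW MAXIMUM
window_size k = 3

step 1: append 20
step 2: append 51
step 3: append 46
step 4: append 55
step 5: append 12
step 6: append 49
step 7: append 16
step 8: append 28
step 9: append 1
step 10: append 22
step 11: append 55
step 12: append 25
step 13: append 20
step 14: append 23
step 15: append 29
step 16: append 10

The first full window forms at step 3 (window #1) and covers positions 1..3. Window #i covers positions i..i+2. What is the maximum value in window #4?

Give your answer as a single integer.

step 1: append 20 -> window=[20] (not full yet)
step 2: append 51 -> window=[20, 51] (not full yet)
step 3: append 46 -> window=[20, 51, 46] -> max=51
step 4: append 55 -> window=[51, 46, 55] -> max=55
step 5: append 12 -> window=[46, 55, 12] -> max=55
step 6: append 49 -> window=[55, 12, 49] -> max=55
Window #4 max = 55

Answer: 55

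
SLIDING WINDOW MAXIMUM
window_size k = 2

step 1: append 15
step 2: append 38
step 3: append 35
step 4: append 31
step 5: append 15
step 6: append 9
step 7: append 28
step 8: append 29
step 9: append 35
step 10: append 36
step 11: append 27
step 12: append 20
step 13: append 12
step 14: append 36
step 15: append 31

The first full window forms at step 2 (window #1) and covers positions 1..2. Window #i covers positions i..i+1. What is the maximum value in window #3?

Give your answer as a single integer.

step 1: append 15 -> window=[15] (not full yet)
step 2: append 38 -> window=[15, 38] -> max=38
step 3: append 35 -> window=[38, 35] -> max=38
step 4: append 31 -> window=[35, 31] -> max=35
Window #3 max = 35

Answer: 35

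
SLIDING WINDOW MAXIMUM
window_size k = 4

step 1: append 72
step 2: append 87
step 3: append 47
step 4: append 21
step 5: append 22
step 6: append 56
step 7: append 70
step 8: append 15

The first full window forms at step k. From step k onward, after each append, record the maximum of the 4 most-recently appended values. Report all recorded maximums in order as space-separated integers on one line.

step 1: append 72 -> window=[72] (not full yet)
step 2: append 87 -> window=[72, 87] (not full yet)
step 3: append 47 -> window=[72, 87, 47] (not full yet)
step 4: append 21 -> window=[72, 87, 47, 21] -> max=87
step 5: append 22 -> window=[87, 47, 21, 22] -> max=87
step 6: append 56 -> window=[47, 21, 22, 56] -> max=56
step 7: append 70 -> window=[21, 22, 56, 70] -> max=70
step 8: append 15 -> window=[22, 56, 70, 15] -> max=70

Answer: 87 87 56 70 70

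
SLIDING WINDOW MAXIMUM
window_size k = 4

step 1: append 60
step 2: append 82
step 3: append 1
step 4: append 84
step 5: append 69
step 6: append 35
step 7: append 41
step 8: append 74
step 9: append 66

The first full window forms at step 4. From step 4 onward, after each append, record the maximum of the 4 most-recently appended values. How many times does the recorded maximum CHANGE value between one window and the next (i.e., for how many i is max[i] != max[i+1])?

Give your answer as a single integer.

step 1: append 60 -> window=[60] (not full yet)
step 2: append 82 -> window=[60, 82] (not full yet)
step 3: append 1 -> window=[60, 82, 1] (not full yet)
step 4: append 84 -> window=[60, 82, 1, 84] -> max=84
step 5: append 69 -> window=[82, 1, 84, 69] -> max=84
step 6: append 35 -> window=[1, 84, 69, 35] -> max=84
step 7: append 41 -> window=[84, 69, 35, 41] -> max=84
step 8: append 74 -> window=[69, 35, 41, 74] -> max=74
step 9: append 66 -> window=[35, 41, 74, 66] -> max=74
Recorded maximums: 84 84 84 84 74 74
Changes between consecutive maximums: 1

Answer: 1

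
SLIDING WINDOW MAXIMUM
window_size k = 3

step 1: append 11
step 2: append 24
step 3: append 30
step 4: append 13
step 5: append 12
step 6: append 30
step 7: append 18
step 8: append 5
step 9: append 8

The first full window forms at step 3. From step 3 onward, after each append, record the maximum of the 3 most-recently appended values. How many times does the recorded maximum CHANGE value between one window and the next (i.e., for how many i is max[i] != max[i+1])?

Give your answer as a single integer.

Answer: 1

Derivation:
step 1: append 11 -> window=[11] (not full yet)
step 2: append 24 -> window=[11, 24] (not full yet)
step 3: append 30 -> window=[11, 24, 30] -> max=30
step 4: append 13 -> window=[24, 30, 13] -> max=30
step 5: append 12 -> window=[30, 13, 12] -> max=30
step 6: append 30 -> window=[13, 12, 30] -> max=30
step 7: append 18 -> window=[12, 30, 18] -> max=30
step 8: append 5 -> window=[30, 18, 5] -> max=30
step 9: append 8 -> window=[18, 5, 8] -> max=18
Recorded maximums: 30 30 30 30 30 30 18
Changes between consecutive maximums: 1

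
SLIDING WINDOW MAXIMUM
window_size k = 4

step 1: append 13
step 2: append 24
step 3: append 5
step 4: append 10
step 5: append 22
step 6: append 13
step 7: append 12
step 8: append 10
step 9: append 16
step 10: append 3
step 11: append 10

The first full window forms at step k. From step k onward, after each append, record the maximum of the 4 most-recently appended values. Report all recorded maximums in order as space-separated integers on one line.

Answer: 24 24 22 22 22 16 16 16

Derivation:
step 1: append 13 -> window=[13] (not full yet)
step 2: append 24 -> window=[13, 24] (not full yet)
step 3: append 5 -> window=[13, 24, 5] (not full yet)
step 4: append 10 -> window=[13, 24, 5, 10] -> max=24
step 5: append 22 -> window=[24, 5, 10, 22] -> max=24
step 6: append 13 -> window=[5, 10, 22, 13] -> max=22
step 7: append 12 -> window=[10, 22, 13, 12] -> max=22
step 8: append 10 -> window=[22, 13, 12, 10] -> max=22
step 9: append 16 -> window=[13, 12, 10, 16] -> max=16
step 10: append 3 -> window=[12, 10, 16, 3] -> max=16
step 11: append 10 -> window=[10, 16, 3, 10] -> max=16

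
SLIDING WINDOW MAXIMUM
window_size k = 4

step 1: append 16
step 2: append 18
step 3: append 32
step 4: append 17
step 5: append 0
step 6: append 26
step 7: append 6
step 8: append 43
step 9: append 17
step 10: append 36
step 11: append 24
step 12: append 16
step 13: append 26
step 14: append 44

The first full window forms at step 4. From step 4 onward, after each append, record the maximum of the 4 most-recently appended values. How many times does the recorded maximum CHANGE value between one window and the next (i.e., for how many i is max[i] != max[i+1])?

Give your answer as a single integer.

step 1: append 16 -> window=[16] (not full yet)
step 2: append 18 -> window=[16, 18] (not full yet)
step 3: append 32 -> window=[16, 18, 32] (not full yet)
step 4: append 17 -> window=[16, 18, 32, 17] -> max=32
step 5: append 0 -> window=[18, 32, 17, 0] -> max=32
step 6: append 26 -> window=[32, 17, 0, 26] -> max=32
step 7: append 6 -> window=[17, 0, 26, 6] -> max=26
step 8: append 43 -> window=[0, 26, 6, 43] -> max=43
step 9: append 17 -> window=[26, 6, 43, 17] -> max=43
step 10: append 36 -> window=[6, 43, 17, 36] -> max=43
step 11: append 24 -> window=[43, 17, 36, 24] -> max=43
step 12: append 16 -> window=[17, 36, 24, 16] -> max=36
step 13: append 26 -> window=[36, 24, 16, 26] -> max=36
step 14: append 44 -> window=[24, 16, 26, 44] -> max=44
Recorded maximums: 32 32 32 26 43 43 43 43 36 36 44
Changes between consecutive maximums: 4

Answer: 4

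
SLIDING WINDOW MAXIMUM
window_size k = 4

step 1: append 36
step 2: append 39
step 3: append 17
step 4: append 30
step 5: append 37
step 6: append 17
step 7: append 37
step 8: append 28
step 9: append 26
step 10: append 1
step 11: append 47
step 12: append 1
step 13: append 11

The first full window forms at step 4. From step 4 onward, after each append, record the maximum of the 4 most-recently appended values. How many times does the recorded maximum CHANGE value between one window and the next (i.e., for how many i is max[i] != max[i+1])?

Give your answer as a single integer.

Answer: 2

Derivation:
step 1: append 36 -> window=[36] (not full yet)
step 2: append 39 -> window=[36, 39] (not full yet)
step 3: append 17 -> window=[36, 39, 17] (not full yet)
step 4: append 30 -> window=[36, 39, 17, 30] -> max=39
step 5: append 37 -> window=[39, 17, 30, 37] -> max=39
step 6: append 17 -> window=[17, 30, 37, 17] -> max=37
step 7: append 37 -> window=[30, 37, 17, 37] -> max=37
step 8: append 28 -> window=[37, 17, 37, 28] -> max=37
step 9: append 26 -> window=[17, 37, 28, 26] -> max=37
step 10: append 1 -> window=[37, 28, 26, 1] -> max=37
step 11: append 47 -> window=[28, 26, 1, 47] -> max=47
step 12: append 1 -> window=[26, 1, 47, 1] -> max=47
step 13: append 11 -> window=[1, 47, 1, 11] -> max=47
Recorded maximums: 39 39 37 37 37 37 37 47 47 47
Changes between consecutive maximums: 2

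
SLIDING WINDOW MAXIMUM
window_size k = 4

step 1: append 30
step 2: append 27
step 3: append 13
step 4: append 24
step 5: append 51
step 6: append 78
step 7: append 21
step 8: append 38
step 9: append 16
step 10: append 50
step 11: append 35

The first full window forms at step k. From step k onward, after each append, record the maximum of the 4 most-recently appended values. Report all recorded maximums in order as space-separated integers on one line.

Answer: 30 51 78 78 78 78 50 50

Derivation:
step 1: append 30 -> window=[30] (not full yet)
step 2: append 27 -> window=[30, 27] (not full yet)
step 3: append 13 -> window=[30, 27, 13] (not full yet)
step 4: append 24 -> window=[30, 27, 13, 24] -> max=30
step 5: append 51 -> window=[27, 13, 24, 51] -> max=51
step 6: append 78 -> window=[13, 24, 51, 78] -> max=78
step 7: append 21 -> window=[24, 51, 78, 21] -> max=78
step 8: append 38 -> window=[51, 78, 21, 38] -> max=78
step 9: append 16 -> window=[78, 21, 38, 16] -> max=78
step 10: append 50 -> window=[21, 38, 16, 50] -> max=50
step 11: append 35 -> window=[38, 16, 50, 35] -> max=50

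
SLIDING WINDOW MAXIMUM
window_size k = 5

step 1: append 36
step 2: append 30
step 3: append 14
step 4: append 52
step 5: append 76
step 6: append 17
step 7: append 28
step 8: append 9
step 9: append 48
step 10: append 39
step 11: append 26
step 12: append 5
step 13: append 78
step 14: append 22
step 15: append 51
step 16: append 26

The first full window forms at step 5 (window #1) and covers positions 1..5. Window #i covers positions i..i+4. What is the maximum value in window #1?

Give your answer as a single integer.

Answer: 76

Derivation:
step 1: append 36 -> window=[36] (not full yet)
step 2: append 30 -> window=[36, 30] (not full yet)
step 3: append 14 -> window=[36, 30, 14] (not full yet)
step 4: append 52 -> window=[36, 30, 14, 52] (not full yet)
step 5: append 76 -> window=[36, 30, 14, 52, 76] -> max=76
Window #1 max = 76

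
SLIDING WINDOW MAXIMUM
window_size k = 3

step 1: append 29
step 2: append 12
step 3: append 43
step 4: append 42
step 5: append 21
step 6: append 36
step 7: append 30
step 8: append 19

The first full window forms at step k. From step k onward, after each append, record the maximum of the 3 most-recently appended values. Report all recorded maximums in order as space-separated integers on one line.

step 1: append 29 -> window=[29] (not full yet)
step 2: append 12 -> window=[29, 12] (not full yet)
step 3: append 43 -> window=[29, 12, 43] -> max=43
step 4: append 42 -> window=[12, 43, 42] -> max=43
step 5: append 21 -> window=[43, 42, 21] -> max=43
step 6: append 36 -> window=[42, 21, 36] -> max=42
step 7: append 30 -> window=[21, 36, 30] -> max=36
step 8: append 19 -> window=[36, 30, 19] -> max=36

Answer: 43 43 43 42 36 36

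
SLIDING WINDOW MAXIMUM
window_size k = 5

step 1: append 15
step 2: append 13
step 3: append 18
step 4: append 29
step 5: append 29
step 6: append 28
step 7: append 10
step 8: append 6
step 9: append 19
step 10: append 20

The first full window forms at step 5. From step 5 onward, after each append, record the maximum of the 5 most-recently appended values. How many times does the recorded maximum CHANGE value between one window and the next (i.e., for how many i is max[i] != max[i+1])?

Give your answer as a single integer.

step 1: append 15 -> window=[15] (not full yet)
step 2: append 13 -> window=[15, 13] (not full yet)
step 3: append 18 -> window=[15, 13, 18] (not full yet)
step 4: append 29 -> window=[15, 13, 18, 29] (not full yet)
step 5: append 29 -> window=[15, 13, 18, 29, 29] -> max=29
step 6: append 28 -> window=[13, 18, 29, 29, 28] -> max=29
step 7: append 10 -> window=[18, 29, 29, 28, 10] -> max=29
step 8: append 6 -> window=[29, 29, 28, 10, 6] -> max=29
step 9: append 19 -> window=[29, 28, 10, 6, 19] -> max=29
step 10: append 20 -> window=[28, 10, 6, 19, 20] -> max=28
Recorded maximums: 29 29 29 29 29 28
Changes between consecutive maximums: 1

Answer: 1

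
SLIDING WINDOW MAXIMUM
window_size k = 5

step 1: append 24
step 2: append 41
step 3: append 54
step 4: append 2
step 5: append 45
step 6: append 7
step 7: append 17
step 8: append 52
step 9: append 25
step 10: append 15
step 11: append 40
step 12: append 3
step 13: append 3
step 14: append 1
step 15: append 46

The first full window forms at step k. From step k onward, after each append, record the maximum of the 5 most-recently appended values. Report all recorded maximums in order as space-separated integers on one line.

Answer: 54 54 54 52 52 52 52 52 40 40 46

Derivation:
step 1: append 24 -> window=[24] (not full yet)
step 2: append 41 -> window=[24, 41] (not full yet)
step 3: append 54 -> window=[24, 41, 54] (not full yet)
step 4: append 2 -> window=[24, 41, 54, 2] (not full yet)
step 5: append 45 -> window=[24, 41, 54, 2, 45] -> max=54
step 6: append 7 -> window=[41, 54, 2, 45, 7] -> max=54
step 7: append 17 -> window=[54, 2, 45, 7, 17] -> max=54
step 8: append 52 -> window=[2, 45, 7, 17, 52] -> max=52
step 9: append 25 -> window=[45, 7, 17, 52, 25] -> max=52
step 10: append 15 -> window=[7, 17, 52, 25, 15] -> max=52
step 11: append 40 -> window=[17, 52, 25, 15, 40] -> max=52
step 12: append 3 -> window=[52, 25, 15, 40, 3] -> max=52
step 13: append 3 -> window=[25, 15, 40, 3, 3] -> max=40
step 14: append 1 -> window=[15, 40, 3, 3, 1] -> max=40
step 15: append 46 -> window=[40, 3, 3, 1, 46] -> max=46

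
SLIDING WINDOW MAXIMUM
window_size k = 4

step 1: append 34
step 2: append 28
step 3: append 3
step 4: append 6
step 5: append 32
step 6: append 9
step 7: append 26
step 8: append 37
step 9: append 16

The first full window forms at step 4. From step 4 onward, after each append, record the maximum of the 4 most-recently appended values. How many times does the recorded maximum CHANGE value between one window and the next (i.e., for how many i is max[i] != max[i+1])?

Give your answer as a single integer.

Answer: 2

Derivation:
step 1: append 34 -> window=[34] (not full yet)
step 2: append 28 -> window=[34, 28] (not full yet)
step 3: append 3 -> window=[34, 28, 3] (not full yet)
step 4: append 6 -> window=[34, 28, 3, 6] -> max=34
step 5: append 32 -> window=[28, 3, 6, 32] -> max=32
step 6: append 9 -> window=[3, 6, 32, 9] -> max=32
step 7: append 26 -> window=[6, 32, 9, 26] -> max=32
step 8: append 37 -> window=[32, 9, 26, 37] -> max=37
step 9: append 16 -> window=[9, 26, 37, 16] -> max=37
Recorded maximums: 34 32 32 32 37 37
Changes between consecutive maximums: 2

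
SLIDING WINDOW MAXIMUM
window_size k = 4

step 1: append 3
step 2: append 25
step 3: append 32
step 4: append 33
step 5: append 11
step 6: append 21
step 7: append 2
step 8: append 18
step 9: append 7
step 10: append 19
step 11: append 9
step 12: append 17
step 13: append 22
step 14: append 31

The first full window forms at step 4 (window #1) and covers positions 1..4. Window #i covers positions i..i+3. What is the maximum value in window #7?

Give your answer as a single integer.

step 1: append 3 -> window=[3] (not full yet)
step 2: append 25 -> window=[3, 25] (not full yet)
step 3: append 32 -> window=[3, 25, 32] (not full yet)
step 4: append 33 -> window=[3, 25, 32, 33] -> max=33
step 5: append 11 -> window=[25, 32, 33, 11] -> max=33
step 6: append 21 -> window=[32, 33, 11, 21] -> max=33
step 7: append 2 -> window=[33, 11, 21, 2] -> max=33
step 8: append 18 -> window=[11, 21, 2, 18] -> max=21
step 9: append 7 -> window=[21, 2, 18, 7] -> max=21
step 10: append 19 -> window=[2, 18, 7, 19] -> max=19
Window #7 max = 19

Answer: 19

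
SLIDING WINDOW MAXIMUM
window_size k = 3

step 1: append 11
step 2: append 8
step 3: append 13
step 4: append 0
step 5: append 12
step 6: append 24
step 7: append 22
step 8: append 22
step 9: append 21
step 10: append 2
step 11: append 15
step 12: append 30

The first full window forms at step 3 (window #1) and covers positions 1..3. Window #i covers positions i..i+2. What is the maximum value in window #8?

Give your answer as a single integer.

step 1: append 11 -> window=[11] (not full yet)
step 2: append 8 -> window=[11, 8] (not full yet)
step 3: append 13 -> window=[11, 8, 13] -> max=13
step 4: append 0 -> window=[8, 13, 0] -> max=13
step 5: append 12 -> window=[13, 0, 12] -> max=13
step 6: append 24 -> window=[0, 12, 24] -> max=24
step 7: append 22 -> window=[12, 24, 22] -> max=24
step 8: append 22 -> window=[24, 22, 22] -> max=24
step 9: append 21 -> window=[22, 22, 21] -> max=22
step 10: append 2 -> window=[22, 21, 2] -> max=22
Window #8 max = 22

Answer: 22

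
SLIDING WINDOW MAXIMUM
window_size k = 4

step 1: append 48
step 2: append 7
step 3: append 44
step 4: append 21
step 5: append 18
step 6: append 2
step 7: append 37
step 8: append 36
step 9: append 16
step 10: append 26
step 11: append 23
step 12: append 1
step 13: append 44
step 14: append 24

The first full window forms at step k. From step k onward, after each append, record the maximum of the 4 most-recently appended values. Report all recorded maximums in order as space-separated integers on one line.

Answer: 48 44 44 37 37 37 37 36 26 44 44

Derivation:
step 1: append 48 -> window=[48] (not full yet)
step 2: append 7 -> window=[48, 7] (not full yet)
step 3: append 44 -> window=[48, 7, 44] (not full yet)
step 4: append 21 -> window=[48, 7, 44, 21] -> max=48
step 5: append 18 -> window=[7, 44, 21, 18] -> max=44
step 6: append 2 -> window=[44, 21, 18, 2] -> max=44
step 7: append 37 -> window=[21, 18, 2, 37] -> max=37
step 8: append 36 -> window=[18, 2, 37, 36] -> max=37
step 9: append 16 -> window=[2, 37, 36, 16] -> max=37
step 10: append 26 -> window=[37, 36, 16, 26] -> max=37
step 11: append 23 -> window=[36, 16, 26, 23] -> max=36
step 12: append 1 -> window=[16, 26, 23, 1] -> max=26
step 13: append 44 -> window=[26, 23, 1, 44] -> max=44
step 14: append 24 -> window=[23, 1, 44, 24] -> max=44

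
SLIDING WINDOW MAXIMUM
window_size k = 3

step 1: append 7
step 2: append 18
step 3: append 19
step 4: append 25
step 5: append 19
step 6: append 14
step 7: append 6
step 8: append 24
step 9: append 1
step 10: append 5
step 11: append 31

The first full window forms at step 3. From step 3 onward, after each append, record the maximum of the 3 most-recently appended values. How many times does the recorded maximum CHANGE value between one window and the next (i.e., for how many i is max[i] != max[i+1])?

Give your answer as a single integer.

step 1: append 7 -> window=[7] (not full yet)
step 2: append 18 -> window=[7, 18] (not full yet)
step 3: append 19 -> window=[7, 18, 19] -> max=19
step 4: append 25 -> window=[18, 19, 25] -> max=25
step 5: append 19 -> window=[19, 25, 19] -> max=25
step 6: append 14 -> window=[25, 19, 14] -> max=25
step 7: append 6 -> window=[19, 14, 6] -> max=19
step 8: append 24 -> window=[14, 6, 24] -> max=24
step 9: append 1 -> window=[6, 24, 1] -> max=24
step 10: append 5 -> window=[24, 1, 5] -> max=24
step 11: append 31 -> window=[1, 5, 31] -> max=31
Recorded maximums: 19 25 25 25 19 24 24 24 31
Changes between consecutive maximums: 4

Answer: 4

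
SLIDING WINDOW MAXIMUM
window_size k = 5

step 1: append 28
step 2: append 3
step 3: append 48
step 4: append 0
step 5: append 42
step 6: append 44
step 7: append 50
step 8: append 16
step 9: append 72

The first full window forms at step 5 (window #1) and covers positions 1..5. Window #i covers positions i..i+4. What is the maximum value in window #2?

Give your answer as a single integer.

Answer: 48

Derivation:
step 1: append 28 -> window=[28] (not full yet)
step 2: append 3 -> window=[28, 3] (not full yet)
step 3: append 48 -> window=[28, 3, 48] (not full yet)
step 4: append 0 -> window=[28, 3, 48, 0] (not full yet)
step 5: append 42 -> window=[28, 3, 48, 0, 42] -> max=48
step 6: append 44 -> window=[3, 48, 0, 42, 44] -> max=48
Window #2 max = 48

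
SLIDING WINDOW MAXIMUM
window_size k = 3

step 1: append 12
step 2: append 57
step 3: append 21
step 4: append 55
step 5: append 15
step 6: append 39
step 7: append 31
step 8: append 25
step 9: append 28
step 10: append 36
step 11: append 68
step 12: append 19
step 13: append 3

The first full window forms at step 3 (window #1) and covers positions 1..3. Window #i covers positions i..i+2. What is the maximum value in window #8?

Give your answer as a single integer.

Answer: 36

Derivation:
step 1: append 12 -> window=[12] (not full yet)
step 2: append 57 -> window=[12, 57] (not full yet)
step 3: append 21 -> window=[12, 57, 21] -> max=57
step 4: append 55 -> window=[57, 21, 55] -> max=57
step 5: append 15 -> window=[21, 55, 15] -> max=55
step 6: append 39 -> window=[55, 15, 39] -> max=55
step 7: append 31 -> window=[15, 39, 31] -> max=39
step 8: append 25 -> window=[39, 31, 25] -> max=39
step 9: append 28 -> window=[31, 25, 28] -> max=31
step 10: append 36 -> window=[25, 28, 36] -> max=36
Window #8 max = 36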